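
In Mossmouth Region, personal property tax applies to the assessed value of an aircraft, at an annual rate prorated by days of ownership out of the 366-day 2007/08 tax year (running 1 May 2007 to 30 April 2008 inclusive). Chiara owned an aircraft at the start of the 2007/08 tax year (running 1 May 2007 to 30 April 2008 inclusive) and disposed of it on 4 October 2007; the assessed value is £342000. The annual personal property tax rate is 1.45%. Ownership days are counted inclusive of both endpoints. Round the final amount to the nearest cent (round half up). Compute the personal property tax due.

Days held (1 May – 4 October 2007): 157 out of 366
Tax = £342000 × 1.45% × 157/366 = £2127.2213

£2127.22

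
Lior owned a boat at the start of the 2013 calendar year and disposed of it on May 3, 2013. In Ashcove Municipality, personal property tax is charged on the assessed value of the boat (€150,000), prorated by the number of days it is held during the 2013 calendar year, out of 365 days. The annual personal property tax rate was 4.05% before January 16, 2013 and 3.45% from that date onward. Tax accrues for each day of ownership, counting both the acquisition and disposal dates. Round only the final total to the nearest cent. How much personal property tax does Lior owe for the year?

€1,780.89

January 1 – January 15, 2013: 15 days at 4.05% → €150,000 × 4.05% × 15/365 = €249.6575
January 16 – May 3, 2013: 108 days at 3.45% → €150,000 × 3.45% × 108/365 = €1,531.2329
Total = €1,780.8904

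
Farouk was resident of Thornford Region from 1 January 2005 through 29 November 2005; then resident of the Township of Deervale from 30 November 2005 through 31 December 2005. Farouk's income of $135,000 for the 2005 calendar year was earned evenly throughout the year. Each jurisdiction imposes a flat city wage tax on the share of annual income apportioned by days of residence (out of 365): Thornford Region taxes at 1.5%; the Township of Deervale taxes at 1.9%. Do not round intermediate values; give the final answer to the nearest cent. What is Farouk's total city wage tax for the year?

$2,072.34

Thornford Region, 1 January – 29 November 2005: 333 days → $135,000 × 1.5% × 333/365 = $1,847.4658
The Township of Deervale, 30 November – 31 December 2005: 32 days → $135,000 × 1.9% × 32/365 = $224.8767
Total = $2,072.3425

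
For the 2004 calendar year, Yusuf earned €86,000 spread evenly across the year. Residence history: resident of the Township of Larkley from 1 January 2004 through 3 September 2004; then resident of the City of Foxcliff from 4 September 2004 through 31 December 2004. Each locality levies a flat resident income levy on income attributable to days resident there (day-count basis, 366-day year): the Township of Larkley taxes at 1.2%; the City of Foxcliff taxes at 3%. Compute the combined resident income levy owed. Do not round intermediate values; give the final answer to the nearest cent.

€1,535.31

The Township of Larkley, 1 January – 3 September 2004: 247 days → €86,000 × 1.2% × 247/366 = €696.4590
The City of Foxcliff, 4 September – 31 December 2004: 119 days → €86,000 × 3% × 119/366 = €838.8525
Total = €1,535.3115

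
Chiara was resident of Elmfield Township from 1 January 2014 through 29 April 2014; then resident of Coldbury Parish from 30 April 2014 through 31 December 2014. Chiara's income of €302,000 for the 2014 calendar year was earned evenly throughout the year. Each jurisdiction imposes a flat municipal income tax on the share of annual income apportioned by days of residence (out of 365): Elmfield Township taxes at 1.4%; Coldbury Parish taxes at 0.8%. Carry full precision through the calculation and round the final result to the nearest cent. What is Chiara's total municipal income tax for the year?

Elmfield Township, 1 January – 29 April 2014: 119 days → €302,000 × 1.4% × 119/365 = €1,378.4438
Coldbury Parish, 30 April – 31 December 2014: 246 days → €302,000 × 0.8% × 246/365 = €1,628.3178
Total = €3,006.7616

€3,006.76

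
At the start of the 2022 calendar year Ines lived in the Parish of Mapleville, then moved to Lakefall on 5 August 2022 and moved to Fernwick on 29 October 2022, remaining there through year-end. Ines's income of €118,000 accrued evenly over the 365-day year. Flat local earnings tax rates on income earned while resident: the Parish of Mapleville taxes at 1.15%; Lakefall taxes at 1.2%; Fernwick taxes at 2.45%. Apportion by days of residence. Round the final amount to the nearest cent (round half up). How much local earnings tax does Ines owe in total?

€1,639.72

The Parish of Mapleville, 1 January – 4 August 2022: 216 days → €118,000 × 1.15% × 216/365 = €803.0466
Lakefall, 5 August – 28 October 2022: 85 days → €118,000 × 1.2% × 85/365 = €329.7534
Fernwick, 29 October – 31 December 2022: 64 days → €118,000 × 2.45% × 64/365 = €506.9151
Total = €1,639.7151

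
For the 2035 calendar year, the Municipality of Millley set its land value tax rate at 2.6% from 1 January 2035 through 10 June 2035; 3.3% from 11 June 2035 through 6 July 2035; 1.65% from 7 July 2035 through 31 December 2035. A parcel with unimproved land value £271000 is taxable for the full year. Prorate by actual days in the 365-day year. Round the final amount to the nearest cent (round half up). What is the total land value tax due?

1 January – 10 June 2035: 161 days at 2.6% → £271000 × 2.6% × 161/365 = £3107.9616
11 June – 6 July 2035: 26 days at 3.3% → £271000 × 3.3% × 26/365 = £637.0356
7 July – 31 December 2035: 178 days at 1.65% → £271000 × 1.65% × 178/365 = £2180.6219
Total = £5925.6192

£5925.62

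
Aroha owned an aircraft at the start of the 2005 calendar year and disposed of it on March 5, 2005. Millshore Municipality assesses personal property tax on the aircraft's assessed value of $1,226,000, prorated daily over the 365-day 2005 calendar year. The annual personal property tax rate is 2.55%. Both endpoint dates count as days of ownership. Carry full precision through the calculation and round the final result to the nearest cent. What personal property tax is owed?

Days held (January 1 – March 5, 2005): 64 out of 365
Tax = $1,226,000 × 2.55% × 64/365 = $5,481.7315

$5,481.73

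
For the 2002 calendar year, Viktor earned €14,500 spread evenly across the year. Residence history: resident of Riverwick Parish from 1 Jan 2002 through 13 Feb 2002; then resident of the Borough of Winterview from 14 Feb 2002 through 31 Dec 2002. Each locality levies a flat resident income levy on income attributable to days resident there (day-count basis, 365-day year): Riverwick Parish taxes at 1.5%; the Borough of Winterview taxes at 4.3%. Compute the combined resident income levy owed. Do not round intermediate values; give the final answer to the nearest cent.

Riverwick Parish, 1 Jan – 13 Feb 2002: 44 days → €14,500 × 1.5% × 44/365 = €26.2192
The Borough of Winterview, 14 Feb – 31 Dec 2002: 321 days → €14,500 × 4.3% × 321/365 = €548.3384
Total = €574.5575

€574.56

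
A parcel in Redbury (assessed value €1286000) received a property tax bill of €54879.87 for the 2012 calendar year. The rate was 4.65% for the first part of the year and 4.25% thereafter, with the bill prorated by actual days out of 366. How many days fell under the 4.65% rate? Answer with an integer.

16 days

Let d = days at the first rate; then 366 − d days at the second rate.
€1286000 × [4.65%·d + 4.25%·(366−d)] / 366 = €54879.87
Solving gives d = 16, so the new rate took effect on 17 Jan 2012.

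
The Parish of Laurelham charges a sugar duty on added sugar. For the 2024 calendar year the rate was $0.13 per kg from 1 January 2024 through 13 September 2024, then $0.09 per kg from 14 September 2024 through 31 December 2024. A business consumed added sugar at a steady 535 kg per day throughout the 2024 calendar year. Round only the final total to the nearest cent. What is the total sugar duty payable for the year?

1 January – 13 September 2024: 257 days × 535 kg/day = 137,495 kg at $0.13/kg → $17,874.35
14 September – 31 December 2024: 109 days × 535 kg/day = 58,315 kg at $0.09/kg → $5,248.35

$23,122.70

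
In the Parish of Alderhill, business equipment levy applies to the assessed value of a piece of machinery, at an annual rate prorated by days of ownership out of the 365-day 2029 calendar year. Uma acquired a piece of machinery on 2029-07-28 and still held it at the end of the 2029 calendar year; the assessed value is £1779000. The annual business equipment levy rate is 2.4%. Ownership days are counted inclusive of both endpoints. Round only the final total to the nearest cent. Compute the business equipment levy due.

£18365.13

Days held (2029-07-28 to 2029-12-31): 157 out of 365
Tax = £1779000 × 2.4% × 157/365 = £18365.1288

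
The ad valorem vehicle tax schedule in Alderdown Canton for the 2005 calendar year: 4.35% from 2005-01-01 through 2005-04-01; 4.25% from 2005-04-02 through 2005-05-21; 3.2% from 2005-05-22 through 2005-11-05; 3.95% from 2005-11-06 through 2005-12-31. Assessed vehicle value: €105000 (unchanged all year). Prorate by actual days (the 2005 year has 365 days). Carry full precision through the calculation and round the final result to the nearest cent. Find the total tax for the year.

2005-01-01 to 2005-04-01: 91 days at 4.35% → €105000 × 4.35% × 91/365 = €1138.7466
2005-04-02 to 2005-05-21: 50 days at 4.25% → €105000 × 4.25% × 50/365 = €611.3014
2005-05-22 to 2005-11-05: 168 days at 3.2% → €105000 × 3.2% × 168/365 = €1546.5205
2005-11-06 to 2005-12-31: 56 days at 3.95% → €105000 × 3.95% × 56/365 = €636.3288
Total = €3932.8973

€3932.90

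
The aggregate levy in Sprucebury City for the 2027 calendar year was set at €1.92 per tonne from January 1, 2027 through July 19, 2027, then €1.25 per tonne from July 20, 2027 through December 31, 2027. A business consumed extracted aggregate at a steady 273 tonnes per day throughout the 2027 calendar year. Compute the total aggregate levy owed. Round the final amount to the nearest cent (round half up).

January 1 – July 19, 2027: 200 days × 273 tonnes/day = 54,600 tonnes at €1.92/tonne → €104,832.00
July 20 – December 31, 2027: 165 days × 273 tonnes/day = 45,045 tonnes at €1.25/tonne → €56,306.25

€161,138.25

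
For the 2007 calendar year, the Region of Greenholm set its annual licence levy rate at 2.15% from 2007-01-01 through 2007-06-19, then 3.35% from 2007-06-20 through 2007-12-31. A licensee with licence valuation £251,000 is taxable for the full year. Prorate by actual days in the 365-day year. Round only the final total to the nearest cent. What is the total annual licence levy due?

2007-01-01 to 2007-06-19: 170 days at 2.15% → £251,000 × 2.15% × 170/365 = £2,513.4384
2007-06-20 to 2007-12-31: 195 days at 3.35% → £251,000 × 3.35% × 195/365 = £4,492.2123
Total = £7,005.6507

£7,005.65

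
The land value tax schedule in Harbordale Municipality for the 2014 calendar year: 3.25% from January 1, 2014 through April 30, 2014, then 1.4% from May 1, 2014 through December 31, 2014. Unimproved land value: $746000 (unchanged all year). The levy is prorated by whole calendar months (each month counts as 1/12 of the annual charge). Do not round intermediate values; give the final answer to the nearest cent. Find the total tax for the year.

$15044.33

January 1 – April 30, 2014: 4 months at 3.25% → $746000 × 3.25% × 4/12 = $8081.6667
May 1 – December 31, 2014: 8 months at 1.4% → $746000 × 1.4% × 8/12 = $6962.6667
Total = $15044.3333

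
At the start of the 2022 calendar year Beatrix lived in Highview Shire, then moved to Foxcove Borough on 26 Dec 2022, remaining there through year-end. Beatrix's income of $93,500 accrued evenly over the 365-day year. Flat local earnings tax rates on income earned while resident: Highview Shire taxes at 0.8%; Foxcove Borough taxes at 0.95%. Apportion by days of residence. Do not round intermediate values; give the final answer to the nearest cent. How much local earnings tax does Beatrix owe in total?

Highview Shire, 1 Jan – 25 Dec 2022: 359 days → $93,500 × 0.8% × 359/365 = $735.7041
Foxcove Borough, 26 Dec – 31 Dec 2022: 6 days → $93,500 × 0.95% × 6/365 = $14.6014
Total = $750.3055

$750.31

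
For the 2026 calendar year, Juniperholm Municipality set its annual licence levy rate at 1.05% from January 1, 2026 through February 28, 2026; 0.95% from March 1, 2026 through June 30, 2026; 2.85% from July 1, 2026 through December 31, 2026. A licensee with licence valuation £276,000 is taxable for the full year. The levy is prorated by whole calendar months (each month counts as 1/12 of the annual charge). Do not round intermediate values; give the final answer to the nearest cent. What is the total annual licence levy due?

January 1 – February 28, 2026: 2 months at 1.05% → £276,000 × 1.05% × 2/12 = £483.0000
March 1 – June 30, 2026: 4 months at 0.95% → £276,000 × 0.95% × 4/12 = £874.0000
July 1 – December 31, 2026: 6 months at 2.85% → £276,000 × 2.85% × 6/12 = £3,933.0000
Total = £5,290.0000

£5,290.00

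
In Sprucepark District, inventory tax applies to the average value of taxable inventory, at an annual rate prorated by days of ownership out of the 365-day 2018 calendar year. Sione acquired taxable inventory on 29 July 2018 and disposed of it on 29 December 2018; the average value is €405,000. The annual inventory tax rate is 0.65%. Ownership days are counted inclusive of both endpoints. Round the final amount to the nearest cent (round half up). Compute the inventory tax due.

Days held (29 July – 29 December 2018): 154 out of 365
Tax = €405,000 × 0.65% × 154/365 = €1,110.6986

€1,110.70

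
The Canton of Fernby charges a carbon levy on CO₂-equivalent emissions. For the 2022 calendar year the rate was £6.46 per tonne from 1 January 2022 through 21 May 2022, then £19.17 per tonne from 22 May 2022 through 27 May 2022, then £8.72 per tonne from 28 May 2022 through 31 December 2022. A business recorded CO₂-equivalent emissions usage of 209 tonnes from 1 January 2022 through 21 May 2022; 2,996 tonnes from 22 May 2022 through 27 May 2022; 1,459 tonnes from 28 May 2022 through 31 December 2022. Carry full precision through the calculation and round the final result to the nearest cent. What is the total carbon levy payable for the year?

£71,505.94

1 January – 21 May 2022: 209 tonnes at £6.46/tonne → £1,350.14
22 May – 27 May 2022: 2,996 tonnes at £19.17/tonne → £57,433.32
28 May – 31 December 2022: 1,459 tonnes at £8.72/tonne → £12,722.48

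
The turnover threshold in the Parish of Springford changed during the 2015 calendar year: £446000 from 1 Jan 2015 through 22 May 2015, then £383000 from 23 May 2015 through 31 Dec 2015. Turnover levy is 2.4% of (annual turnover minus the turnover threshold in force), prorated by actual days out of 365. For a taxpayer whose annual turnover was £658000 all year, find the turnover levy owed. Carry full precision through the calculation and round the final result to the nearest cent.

1 Jan – 22 May 2015: 142 days, exemption £446000 → (£658000 − £446000) × 2.4% × 142/365 = £1979.4411
23 May – 31 Dec 2015: 223 days, exemption £383000 → (£658000 − £383000) × 2.4% × 223/365 = £4032.3288
Total = £6011.7699

£6011.77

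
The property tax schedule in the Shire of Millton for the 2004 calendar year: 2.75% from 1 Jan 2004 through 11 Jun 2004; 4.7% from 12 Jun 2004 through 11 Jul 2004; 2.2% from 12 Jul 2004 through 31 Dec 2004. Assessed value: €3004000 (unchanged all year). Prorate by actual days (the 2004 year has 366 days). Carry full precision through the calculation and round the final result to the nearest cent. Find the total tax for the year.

€79601.90

1 Jan – 11 Jun 2004: 163 days at 2.75% → €3004000 × 2.75% × 163/366 = €36790.7923
12 Jun – 11 Jul 2004: 30 days at 4.7% → €3004000 × 4.7% × 30/366 = €11572.7869
12 Jul – 31 Dec 2004: 173 days at 2.2% → €3004000 × 2.2% × 173/366 = €31238.3169
Total = €79601.8962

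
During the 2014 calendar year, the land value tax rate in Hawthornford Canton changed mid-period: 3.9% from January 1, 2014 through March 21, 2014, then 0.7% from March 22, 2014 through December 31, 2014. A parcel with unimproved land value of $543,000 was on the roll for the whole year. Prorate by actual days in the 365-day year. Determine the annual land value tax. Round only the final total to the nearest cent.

$7,609.44

January 1 – March 21, 2014: 80 days at 3.9% → $543,000 × 3.9% × 80/365 = $4,641.5342
March 22 – December 31, 2014: 285 days at 0.7% → $543,000 × 0.7% × 285/365 = $2,967.9041
Total = $7,609.4384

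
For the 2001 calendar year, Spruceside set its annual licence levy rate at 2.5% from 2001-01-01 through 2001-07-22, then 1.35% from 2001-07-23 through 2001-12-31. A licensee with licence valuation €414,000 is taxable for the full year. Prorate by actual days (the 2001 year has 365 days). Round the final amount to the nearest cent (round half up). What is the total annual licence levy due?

2001-01-01 to 2001-07-22: 203 days at 2.5% → €414,000 × 2.5% × 203/365 = €5,756.3014
2001-07-23 to 2001-12-31: 162 days at 1.35% → €414,000 × 1.35% × 162/365 = €2,480.5973
Total = €8,236.8986

€8,236.90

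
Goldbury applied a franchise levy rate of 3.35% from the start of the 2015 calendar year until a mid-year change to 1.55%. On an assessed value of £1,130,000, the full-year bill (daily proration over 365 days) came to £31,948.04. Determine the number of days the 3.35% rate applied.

259 days

Let d = days at the first rate; then 365 − d days at the second rate.
£1,130,000 × [3.35%·d + 1.55%·(365−d)] / 365 = £31,948.04
Solving gives d = 259, so the new rate took effect on September 17, 2015.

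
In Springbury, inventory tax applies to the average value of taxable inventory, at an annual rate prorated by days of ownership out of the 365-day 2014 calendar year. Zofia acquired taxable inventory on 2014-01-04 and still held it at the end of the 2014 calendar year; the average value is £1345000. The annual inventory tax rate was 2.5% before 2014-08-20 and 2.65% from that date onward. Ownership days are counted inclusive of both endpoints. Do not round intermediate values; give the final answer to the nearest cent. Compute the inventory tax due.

2014-01-04 to 2014-08-19: 228 days at 2.5% → £1345000 × 2.5% × 228/365 = £21004.1096
2014-08-20 to 2014-12-31: 134 days at 2.65% → £1345000 × 2.65% × 134/365 = £13085.1918
Total = £34089.3014

£34089.30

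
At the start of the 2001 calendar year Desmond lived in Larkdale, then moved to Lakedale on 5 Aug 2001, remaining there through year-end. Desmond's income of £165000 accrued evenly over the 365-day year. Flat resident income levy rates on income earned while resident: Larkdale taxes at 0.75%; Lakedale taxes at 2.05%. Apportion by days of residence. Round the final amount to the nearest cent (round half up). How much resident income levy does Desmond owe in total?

Larkdale, 1 Jan – 4 Aug 2001: 216 days → £165000 × 0.75% × 216/365 = £732.3288
Lakedale, 5 Aug – 31 Dec 2001: 149 days → £165000 × 2.05% × 149/365 = £1380.8014
Total = £2113.1301

£2113.13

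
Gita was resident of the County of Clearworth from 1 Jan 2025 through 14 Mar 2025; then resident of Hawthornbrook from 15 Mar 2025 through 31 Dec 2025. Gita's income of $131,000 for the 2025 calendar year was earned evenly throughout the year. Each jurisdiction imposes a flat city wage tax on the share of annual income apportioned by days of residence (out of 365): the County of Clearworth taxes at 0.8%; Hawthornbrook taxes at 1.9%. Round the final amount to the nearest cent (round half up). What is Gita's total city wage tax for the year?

The County of Clearworth, 1 Jan – 14 Mar 2025: 73 days → $131,000 × 0.8% × 73/365 = $209.6000
Hawthornbrook, 15 Mar – 31 Dec 2025: 292 days → $131,000 × 1.9% × 292/365 = $1,991.2000
Total = $2,200.8000

$2,200.80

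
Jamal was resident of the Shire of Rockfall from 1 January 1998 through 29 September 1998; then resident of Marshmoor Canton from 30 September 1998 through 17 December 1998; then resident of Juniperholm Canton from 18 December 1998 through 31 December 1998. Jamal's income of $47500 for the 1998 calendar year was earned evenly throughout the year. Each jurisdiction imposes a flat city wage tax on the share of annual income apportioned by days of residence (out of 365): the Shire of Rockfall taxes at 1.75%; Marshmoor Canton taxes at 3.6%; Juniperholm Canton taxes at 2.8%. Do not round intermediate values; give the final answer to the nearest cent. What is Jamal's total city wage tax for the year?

The Shire of Rockfall, 1 January – 29 September 1998: 272 days → $47500 × 1.75% × 272/365 = $619.4521
Marshmoor Canton, 30 September – 17 December 1998: 79 days → $47500 × 3.6% × 79/365 = $370.1096
Juniperholm Canton, 18 December – 31 December 1998: 14 days → $47500 × 2.8% × 14/365 = $51.0137
Total = $1040.5753

$1040.58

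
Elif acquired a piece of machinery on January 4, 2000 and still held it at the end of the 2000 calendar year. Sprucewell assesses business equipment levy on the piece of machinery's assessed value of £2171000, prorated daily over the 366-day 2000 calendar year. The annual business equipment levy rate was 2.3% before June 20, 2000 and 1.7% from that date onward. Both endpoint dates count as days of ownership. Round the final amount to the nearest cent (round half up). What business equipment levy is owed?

January 4 – June 19, 2000: 168 days at 2.3% → £2171000 × 2.3% × 168/366 = £22920.0656
June 20 – December 31, 2000: 195 days at 1.7% → £2171000 × 1.7% × 195/366 = £19663.5656
Total = £42583.6311

£42583.63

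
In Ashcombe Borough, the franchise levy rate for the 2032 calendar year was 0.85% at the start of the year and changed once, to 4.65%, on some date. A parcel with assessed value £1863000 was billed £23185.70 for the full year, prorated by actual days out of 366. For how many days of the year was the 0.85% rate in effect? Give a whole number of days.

328 days

Let d = days at the first rate; then 366 − d days at the second rate.
£1863000 × [0.85%·d + 4.65%·(366−d)] / 366 = £23185.70
Solving gives d = 328, so the new rate took effect on 24 Nov 2032.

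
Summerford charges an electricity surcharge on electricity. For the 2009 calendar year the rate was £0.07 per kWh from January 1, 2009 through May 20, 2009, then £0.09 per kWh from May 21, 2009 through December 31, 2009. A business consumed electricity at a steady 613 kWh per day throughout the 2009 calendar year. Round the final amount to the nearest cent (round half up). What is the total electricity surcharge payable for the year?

£18420.65

January 1 – May 20, 2009: 140 days × 613 kWh/day = 85,820 kWh at £0.07/kWh → £6007.40
May 21 – December 31, 2009: 225 days × 613 kWh/day = 137,925 kWh at £0.09/kWh → £12413.25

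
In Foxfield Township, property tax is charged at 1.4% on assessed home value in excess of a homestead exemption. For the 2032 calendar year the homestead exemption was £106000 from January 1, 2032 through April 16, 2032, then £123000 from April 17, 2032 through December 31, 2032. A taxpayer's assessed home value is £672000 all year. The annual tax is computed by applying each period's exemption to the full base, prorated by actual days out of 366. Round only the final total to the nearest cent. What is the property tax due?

£7755.58

January 1 – April 16, 2032: 107 days, exemption £106000 → (£672000 − £106000) × 1.4% × 107/366 = £2316.5792
April 17 – December 31, 2032: 259 days, exemption £123000 → (£672000 − £123000) × 1.4% × 259/366 = £5439.0000
Total = £7755.5792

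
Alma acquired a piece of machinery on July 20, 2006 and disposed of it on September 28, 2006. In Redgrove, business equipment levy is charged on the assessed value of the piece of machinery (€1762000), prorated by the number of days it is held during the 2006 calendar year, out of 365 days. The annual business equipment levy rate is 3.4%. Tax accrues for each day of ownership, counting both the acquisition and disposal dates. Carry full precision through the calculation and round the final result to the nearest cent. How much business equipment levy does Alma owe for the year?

€11653.34

Days held (July 20 – September 28, 2006): 71 out of 365
Tax = €1762000 × 3.4% × 71/365 = €11653.3370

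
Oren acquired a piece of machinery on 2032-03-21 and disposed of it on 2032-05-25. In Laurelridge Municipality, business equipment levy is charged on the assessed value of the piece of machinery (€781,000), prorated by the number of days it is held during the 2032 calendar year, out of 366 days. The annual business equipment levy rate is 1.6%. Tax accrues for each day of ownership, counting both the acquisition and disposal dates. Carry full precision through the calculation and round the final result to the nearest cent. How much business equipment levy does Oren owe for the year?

Days held (2032-03-21 to 2032-05-25): 66 out of 366
Tax = €781,000 × 1.6% × 66/366 = €2,253.3770

€2,253.38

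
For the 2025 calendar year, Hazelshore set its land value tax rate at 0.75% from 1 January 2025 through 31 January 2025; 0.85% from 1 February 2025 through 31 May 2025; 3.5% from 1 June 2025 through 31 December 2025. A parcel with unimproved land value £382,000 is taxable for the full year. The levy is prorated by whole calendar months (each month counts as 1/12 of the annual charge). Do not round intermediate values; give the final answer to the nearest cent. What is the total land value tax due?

£9,120.25

1 January – 31 January 2025: 1 month at 0.75% → £382,000 × 0.75% × 1/12 = £238.7500
1 February – 31 May 2025: 4 months at 0.85% → £382,000 × 0.85% × 4/12 = £1,082.3333
1 June – 31 December 2025: 7 months at 3.5% → £382,000 × 3.5% × 7/12 = £7,799.1667
Total = £9,120.2500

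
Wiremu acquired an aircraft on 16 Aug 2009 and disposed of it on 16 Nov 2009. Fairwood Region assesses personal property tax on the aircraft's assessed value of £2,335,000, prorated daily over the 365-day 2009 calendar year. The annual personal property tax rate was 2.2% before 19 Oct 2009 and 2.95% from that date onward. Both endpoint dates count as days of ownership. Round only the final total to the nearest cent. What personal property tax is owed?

16 Aug – 18 Oct 2009: 64 days at 2.2% → £2,335,000 × 2.2% × 64/365 = £9,007.3425
19 Oct – 16 Nov 2009: 29 days at 2.95% → £2,335,000 × 2.95% × 29/365 = £5,472.8562
Total = £14,480.1986

£14,480.20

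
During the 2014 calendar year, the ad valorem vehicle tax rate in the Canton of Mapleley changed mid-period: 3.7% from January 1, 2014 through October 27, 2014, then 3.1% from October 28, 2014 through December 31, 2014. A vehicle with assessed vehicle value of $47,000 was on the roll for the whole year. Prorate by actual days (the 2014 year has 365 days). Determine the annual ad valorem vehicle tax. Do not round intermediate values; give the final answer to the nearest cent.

$1,688.78

January 1 – October 27, 2014: 300 days at 3.7% → $47,000 × 3.7% × 300/365 = $1,429.3151
October 28 – December 31, 2014: 65 days at 3.1% → $47,000 × 3.1% × 65/365 = $259.4658
Total = $1,688.7808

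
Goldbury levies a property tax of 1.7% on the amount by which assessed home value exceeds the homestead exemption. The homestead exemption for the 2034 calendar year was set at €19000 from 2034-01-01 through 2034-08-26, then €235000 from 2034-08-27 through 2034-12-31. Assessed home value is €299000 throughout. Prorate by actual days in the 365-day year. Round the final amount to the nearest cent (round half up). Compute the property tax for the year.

€3482.35

2034-01-01 to 2034-08-26: 238 days, exemption €19000 → (€299000 − €19000) × 1.7% × 238/365 = €3103.7808
2034-08-27 to 2034-12-31: 127 days, exemption €235000 → (€299000 − €235000) × 1.7% × 127/365 = €378.5644
Total = €3482.3452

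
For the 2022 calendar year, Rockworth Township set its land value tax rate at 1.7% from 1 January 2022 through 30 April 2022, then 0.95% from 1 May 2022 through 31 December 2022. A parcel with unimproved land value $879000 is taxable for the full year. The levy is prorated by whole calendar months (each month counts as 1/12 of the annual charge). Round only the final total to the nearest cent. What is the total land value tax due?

$10548.00

1 January – 30 April 2022: 4 months at 1.7% → $879000 × 1.7% × 4/12 = $4981.0000
1 May – 31 December 2022: 8 months at 0.95% → $879000 × 0.95% × 8/12 = $5567.0000
Total = $10548.0000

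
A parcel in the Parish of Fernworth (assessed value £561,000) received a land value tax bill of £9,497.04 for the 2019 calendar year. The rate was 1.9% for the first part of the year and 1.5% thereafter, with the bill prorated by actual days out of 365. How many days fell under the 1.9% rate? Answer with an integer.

Let d = days at the first rate; then 365 − d days at the second rate.
£561,000 × [1.9%·d + 1.5%·(365−d)] / 365 = £9,497.04
Solving gives d = 176, so the new rate took effect on June 26, 2019.

176 days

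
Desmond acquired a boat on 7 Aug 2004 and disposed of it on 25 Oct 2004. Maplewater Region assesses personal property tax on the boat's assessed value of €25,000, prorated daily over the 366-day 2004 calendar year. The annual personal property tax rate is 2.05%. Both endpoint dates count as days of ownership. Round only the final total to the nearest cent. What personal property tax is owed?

€112.02

Days held (7 Aug – 25 Oct 2004): 80 out of 366
Tax = €25,000 × 2.05% × 80/366 = €112.0219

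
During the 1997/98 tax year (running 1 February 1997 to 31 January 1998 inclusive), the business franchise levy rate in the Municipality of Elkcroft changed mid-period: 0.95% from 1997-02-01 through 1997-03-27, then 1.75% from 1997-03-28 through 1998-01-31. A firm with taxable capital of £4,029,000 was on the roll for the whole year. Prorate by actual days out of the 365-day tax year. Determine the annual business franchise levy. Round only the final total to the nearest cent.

1997-02-01 to 1997-03-27: 55 days at 0.95% → £4,029,000 × 0.95% × 55/365 = £5,767.5411
1997-03-28 to 1998-01-31: 310 days at 1.75% → £4,029,000 × 1.75% × 310/365 = £59,883.0822
Total = £65,650.6233

£65,650.62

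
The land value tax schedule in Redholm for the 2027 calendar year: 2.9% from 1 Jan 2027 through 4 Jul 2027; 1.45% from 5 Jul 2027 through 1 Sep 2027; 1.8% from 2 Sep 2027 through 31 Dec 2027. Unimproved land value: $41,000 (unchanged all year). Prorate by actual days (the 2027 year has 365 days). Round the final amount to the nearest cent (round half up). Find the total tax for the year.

1 Jan – 4 Jul 2027: 185 days at 2.9% → $41,000 × 2.9% × 185/365 = $602.6438
5 Jul – 1 Sep 2027: 59 days at 1.45% → $41,000 × 1.45% × 59/365 = $96.0973
2 Sep – 31 Dec 2027: 121 days at 1.8% → $41,000 × 1.8% × 121/365 = $244.6521
Total = $943.3932

$943.39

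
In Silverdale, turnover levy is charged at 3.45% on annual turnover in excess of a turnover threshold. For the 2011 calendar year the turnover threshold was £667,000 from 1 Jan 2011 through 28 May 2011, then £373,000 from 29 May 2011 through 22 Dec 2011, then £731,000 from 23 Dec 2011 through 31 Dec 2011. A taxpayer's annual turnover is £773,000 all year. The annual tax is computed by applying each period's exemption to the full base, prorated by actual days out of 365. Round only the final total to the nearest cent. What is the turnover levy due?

£9,382.68

1 Jan – 28 May 2011: 148 days, exemption £667,000 → (£773,000 − £667,000) × 3.45% × 148/365 = £1,482.8384
29 May – 22 Dec 2011: 208 days, exemption £373,000 → (£773,000 − £373,000) × 3.45% × 208/365 = £7,864.1096
23 Dec – 31 Dec 2011: 9 days, exemption £731,000 → (£773,000 − £731,000) × 3.45% × 9/365 = £35.7288
Total = £9,382.6767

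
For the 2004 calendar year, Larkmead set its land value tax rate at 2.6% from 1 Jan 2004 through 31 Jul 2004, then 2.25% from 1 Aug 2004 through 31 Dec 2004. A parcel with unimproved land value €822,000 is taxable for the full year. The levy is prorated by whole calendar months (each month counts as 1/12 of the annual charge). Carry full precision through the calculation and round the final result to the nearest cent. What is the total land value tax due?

1 Jan – 31 Jul 2004: 7 months at 2.6% → €822,000 × 2.6% × 7/12 = €12,467.0000
1 Aug – 31 Dec 2004: 5 months at 2.25% → €822,000 × 2.25% × 5/12 = €7,706.2500
Total = €20,173.2500

€20,173.25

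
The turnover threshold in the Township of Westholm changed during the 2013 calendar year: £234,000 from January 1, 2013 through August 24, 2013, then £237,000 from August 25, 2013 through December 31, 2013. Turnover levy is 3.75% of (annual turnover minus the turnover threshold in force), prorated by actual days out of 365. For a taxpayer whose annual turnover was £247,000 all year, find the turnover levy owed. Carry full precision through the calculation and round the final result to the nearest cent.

£447.74

January 1 – August 24, 2013: 236 days, exemption £234,000 → (£247,000 − £234,000) × 3.75% × 236/365 = £315.2055
August 25 – December 31, 2013: 129 days, exemption £237,000 → (£247,000 − £237,000) × 3.75% × 129/365 = £132.5342
Total = £447.7397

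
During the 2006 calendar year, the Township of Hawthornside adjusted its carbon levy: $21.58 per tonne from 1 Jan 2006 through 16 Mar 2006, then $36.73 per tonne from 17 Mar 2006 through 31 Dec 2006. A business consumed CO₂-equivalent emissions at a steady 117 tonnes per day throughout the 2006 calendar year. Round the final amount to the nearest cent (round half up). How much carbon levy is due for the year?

1 Jan – 16 Mar 2006: 75 days × 117 tonnes/day = 8,775 tonnes at $21.58/tonne → $189,364.50
17 Mar – 31 Dec 2006: 290 days × 117 tonnes/day = 33,930 tonnes at $36.73/tonne → $1,246,248.90

$1,435,613.40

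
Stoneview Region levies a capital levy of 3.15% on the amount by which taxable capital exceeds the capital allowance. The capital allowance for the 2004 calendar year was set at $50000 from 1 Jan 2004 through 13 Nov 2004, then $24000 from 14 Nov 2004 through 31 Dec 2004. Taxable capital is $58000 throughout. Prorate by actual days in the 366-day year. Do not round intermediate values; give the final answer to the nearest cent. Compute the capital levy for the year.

$359.41

1 Jan – 13 Nov 2004: 318 days, exemption $50000 → ($58000 − $50000) × 3.15% × 318/366 = $218.9508
14 Nov – 31 Dec 2004: 48 days, exemption $24000 → ($58000 − $24000) × 3.15% × 48/366 = $140.4590
Total = $359.4098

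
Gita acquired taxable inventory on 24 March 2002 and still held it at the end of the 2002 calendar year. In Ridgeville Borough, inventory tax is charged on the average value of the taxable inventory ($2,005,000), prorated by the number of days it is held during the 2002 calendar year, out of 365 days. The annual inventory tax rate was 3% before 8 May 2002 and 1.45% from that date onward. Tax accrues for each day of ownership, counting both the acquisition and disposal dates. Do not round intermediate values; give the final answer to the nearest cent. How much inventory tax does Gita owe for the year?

24 March – 7 May 2002: 45 days at 3% → $2,005,000 × 3% × 45/365 = $7,415.7534
8 May – 31 December 2002: 238 days at 1.45% → $2,005,000 × 1.45% × 238/365 = $18,956.8630
Total = $26,372.6164

$26,372.62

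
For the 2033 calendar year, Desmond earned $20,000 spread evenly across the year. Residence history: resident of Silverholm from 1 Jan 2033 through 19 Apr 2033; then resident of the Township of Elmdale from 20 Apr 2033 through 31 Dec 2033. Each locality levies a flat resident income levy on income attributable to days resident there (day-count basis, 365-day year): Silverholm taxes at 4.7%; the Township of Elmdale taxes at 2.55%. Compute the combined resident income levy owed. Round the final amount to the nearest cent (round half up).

$638.41

Silverholm, 1 Jan – 19 Apr 2033: 109 days → $20,000 × 4.7% × 109/365 = $280.7123
The Township of Elmdale, 20 Apr – 31 Dec 2033: 256 days → $20,000 × 2.55% × 256/365 = $357.6986
Total = $638.4110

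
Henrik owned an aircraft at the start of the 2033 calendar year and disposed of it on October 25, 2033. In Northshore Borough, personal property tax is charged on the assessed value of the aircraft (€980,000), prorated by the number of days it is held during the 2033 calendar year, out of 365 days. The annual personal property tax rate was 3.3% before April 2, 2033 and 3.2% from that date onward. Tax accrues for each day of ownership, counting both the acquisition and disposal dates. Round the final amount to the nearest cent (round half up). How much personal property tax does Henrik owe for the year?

€25,847.84

January 1 – April 1, 2033: 91 days at 3.3% → €980,000 × 3.3% × 91/365 = €8,062.8493
April 2 – October 25, 2033: 207 days at 3.2% → €980,000 × 3.2% × 207/365 = €17,784.9863
Total = €25,847.8356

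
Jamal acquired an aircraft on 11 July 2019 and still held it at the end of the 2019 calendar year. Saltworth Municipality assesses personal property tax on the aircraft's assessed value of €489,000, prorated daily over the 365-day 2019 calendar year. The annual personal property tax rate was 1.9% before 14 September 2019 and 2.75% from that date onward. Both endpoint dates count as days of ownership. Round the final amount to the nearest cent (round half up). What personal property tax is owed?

€5,670.39

11 July – 13 September 2019: 65 days at 1.9% → €489,000 × 1.9% × 65/365 = €1,654.5616
14 September – 31 December 2019: 109 days at 2.75% → €489,000 × 2.75% × 109/365 = €4,015.8288
Total = €5,670.3904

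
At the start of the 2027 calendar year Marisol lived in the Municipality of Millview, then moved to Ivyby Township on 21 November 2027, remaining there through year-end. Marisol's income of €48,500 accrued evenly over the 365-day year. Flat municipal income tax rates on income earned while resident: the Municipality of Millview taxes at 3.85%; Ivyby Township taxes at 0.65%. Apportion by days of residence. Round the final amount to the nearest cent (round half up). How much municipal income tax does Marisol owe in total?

€1,692.92

The Municipality of Millview, 1 January – 20 November 2027: 324 days → €48,500 × 3.85% × 324/365 = €1,657.5041
Ivyby Township, 21 November – 31 December 2027: 41 days → €48,500 × 0.65% × 41/365 = €35.4116
Total = €1,692.9158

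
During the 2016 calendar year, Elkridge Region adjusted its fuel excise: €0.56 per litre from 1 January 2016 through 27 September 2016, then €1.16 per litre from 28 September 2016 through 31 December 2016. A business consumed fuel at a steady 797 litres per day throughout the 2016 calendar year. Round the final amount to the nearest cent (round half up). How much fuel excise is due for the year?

€208,782.12

1 January – 27 September 2016: 271 days × 797 litres/day = 215,987 litres at €0.56/litre → €120,952.72
28 September – 31 December 2016: 95 days × 797 litres/day = 75,715 litres at €1.16/litre → €87,829.40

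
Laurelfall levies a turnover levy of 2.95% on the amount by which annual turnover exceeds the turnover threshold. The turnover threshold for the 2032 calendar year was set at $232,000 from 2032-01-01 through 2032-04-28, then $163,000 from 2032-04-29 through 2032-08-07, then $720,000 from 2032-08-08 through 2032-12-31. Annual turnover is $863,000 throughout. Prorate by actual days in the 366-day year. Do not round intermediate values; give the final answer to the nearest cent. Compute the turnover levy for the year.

2032-01-01 to 2032-04-28: 119 days, exemption $232,000 → ($863,000 − $232,000) × 2.95% × 119/366 = $6,052.2555
2032-04-29 to 2032-08-07: 101 days, exemption $163,000 → ($863,000 − $163,000) × 2.95% × 101/366 = $5,698.4973
2032-08-08 to 2032-12-31: 146 days, exemption $720,000 → ($863,000 − $720,000) × 2.95% × 146/366 = $1,682.7896
Total = $13,433.5423

$13,433.54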